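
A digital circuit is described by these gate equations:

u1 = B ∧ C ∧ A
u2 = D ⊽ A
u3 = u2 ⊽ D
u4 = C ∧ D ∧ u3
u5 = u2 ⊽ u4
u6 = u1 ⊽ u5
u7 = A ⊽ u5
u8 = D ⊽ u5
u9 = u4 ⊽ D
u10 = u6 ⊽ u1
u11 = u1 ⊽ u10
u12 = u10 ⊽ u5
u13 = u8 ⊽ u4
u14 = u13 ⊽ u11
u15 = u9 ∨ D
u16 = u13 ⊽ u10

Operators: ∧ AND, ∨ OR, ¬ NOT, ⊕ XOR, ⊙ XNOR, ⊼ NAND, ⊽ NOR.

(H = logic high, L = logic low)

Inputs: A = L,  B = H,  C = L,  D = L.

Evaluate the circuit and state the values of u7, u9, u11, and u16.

u7 = H  u9 = H  u11 = H  u16 = H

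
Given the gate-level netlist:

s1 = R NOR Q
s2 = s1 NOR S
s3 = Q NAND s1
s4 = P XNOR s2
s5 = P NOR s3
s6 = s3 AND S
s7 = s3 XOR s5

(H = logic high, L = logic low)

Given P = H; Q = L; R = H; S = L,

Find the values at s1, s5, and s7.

s1 = R NOR Q = H NOR L = L
s3 = Q NAND s1 = L NAND L = H
s5 = P NOR s3 = H NOR H = L
s7 = s3 XOR s5 = H XOR L = H

s1 = L  s5 = L  s7 = H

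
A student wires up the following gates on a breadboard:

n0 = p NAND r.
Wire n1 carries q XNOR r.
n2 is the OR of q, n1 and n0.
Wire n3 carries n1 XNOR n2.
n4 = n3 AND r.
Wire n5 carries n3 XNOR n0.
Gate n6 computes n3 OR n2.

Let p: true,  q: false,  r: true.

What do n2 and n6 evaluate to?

n0 = p NAND r = true NAND true = false
n1 = q XNOR r = false XNOR true = false
n2 = q OR n1 OR n0 = false OR false OR false = false
n3 = n1 XNOR n2 = false XNOR false = true
n6 = n3 OR n2 = true OR false = true

n2 = false, n6 = true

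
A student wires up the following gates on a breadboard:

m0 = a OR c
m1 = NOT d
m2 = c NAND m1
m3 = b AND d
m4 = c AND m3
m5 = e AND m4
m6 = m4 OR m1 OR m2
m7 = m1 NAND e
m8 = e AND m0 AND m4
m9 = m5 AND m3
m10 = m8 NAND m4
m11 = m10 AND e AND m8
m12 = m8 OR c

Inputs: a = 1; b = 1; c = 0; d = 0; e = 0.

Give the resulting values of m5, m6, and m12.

m5 = 0; m6 = 1; m12 = 0

m0 = a OR c = 1 OR 0 = 1
m1 = NOT d = NOT 0 = 1
m2 = c NAND m1 = 0 NAND 1 = 1
m3 = b AND d = 1 AND 0 = 0
m4 = c AND m3 = 0 AND 0 = 0
m5 = e AND m4 = 0 AND 0 = 0
m6 = m4 OR m1 OR m2 = 0 OR 1 OR 1 = 1
m8 = e AND m0 AND m4 = 0 AND 1 AND 0 = 0
m12 = m8 OR c = 0 OR 0 = 0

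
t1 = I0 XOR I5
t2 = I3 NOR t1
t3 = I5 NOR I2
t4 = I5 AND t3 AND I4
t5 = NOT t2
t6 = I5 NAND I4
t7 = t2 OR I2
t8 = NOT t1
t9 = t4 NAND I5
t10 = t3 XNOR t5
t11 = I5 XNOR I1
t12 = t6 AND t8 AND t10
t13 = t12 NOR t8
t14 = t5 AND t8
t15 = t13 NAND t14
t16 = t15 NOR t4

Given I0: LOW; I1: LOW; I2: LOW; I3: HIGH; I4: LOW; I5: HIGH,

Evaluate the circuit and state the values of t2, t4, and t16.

t2 = LOW, t4 = LOW, t16 = LOW

t1 = I0 XOR I5 = LOW XOR HIGH = HIGH
t2 = I3 NOR t1 = HIGH NOR HIGH = LOW
t3 = I5 NOR I2 = HIGH NOR LOW = LOW
t4 = I5 AND t3 AND I4 = HIGH AND LOW AND LOW = LOW
t5 = NOT t2 = NOT LOW = HIGH
t6 = I5 NAND I4 = HIGH NAND LOW = HIGH
t8 = NOT t1 = NOT HIGH = LOW
t10 = t3 XNOR t5 = LOW XNOR HIGH = LOW
t12 = t6 AND t8 AND t10 = HIGH AND LOW AND LOW = LOW
t13 = t12 NOR t8 = LOW NOR LOW = HIGH
t14 = t5 AND t8 = HIGH AND LOW = LOW
t15 = t13 NAND t14 = HIGH NAND LOW = HIGH
t16 = t15 NOR t4 = HIGH NOR LOW = LOW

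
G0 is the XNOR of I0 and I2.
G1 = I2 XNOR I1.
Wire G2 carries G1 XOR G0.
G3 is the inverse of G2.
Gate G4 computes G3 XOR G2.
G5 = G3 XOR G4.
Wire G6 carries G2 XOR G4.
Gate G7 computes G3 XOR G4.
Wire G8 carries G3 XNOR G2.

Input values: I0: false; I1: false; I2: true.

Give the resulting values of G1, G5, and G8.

G1 = false  G5 = false  G8 = false

G0 = I0 XNOR I2 = false XNOR true = false
G1 = I2 XNOR I1 = true XNOR false = false
G2 = G1 XOR G0 = false XOR false = false
G3 = NOT G2 = NOT false = true
G4 = G3 XOR G2 = true XOR false = true
G5 = G3 XOR G4 = true XOR true = false
G8 = G3 XNOR G2 = true XNOR false = false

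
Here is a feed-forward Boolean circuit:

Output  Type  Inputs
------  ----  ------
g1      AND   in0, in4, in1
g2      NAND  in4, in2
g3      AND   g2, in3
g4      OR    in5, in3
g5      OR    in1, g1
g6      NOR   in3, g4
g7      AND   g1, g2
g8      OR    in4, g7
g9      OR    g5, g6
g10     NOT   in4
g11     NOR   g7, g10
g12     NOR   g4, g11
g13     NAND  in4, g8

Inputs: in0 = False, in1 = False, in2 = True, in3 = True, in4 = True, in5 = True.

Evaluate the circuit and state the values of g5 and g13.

g5 = False, g13 = False

g1 = in0 AND in4 AND in1 = False AND True AND False = False
g2 = in4 NAND in2 = True NAND True = False
g5 = in1 OR g1 = False OR False = False
g7 = g1 AND g2 = False AND False = False
g8 = in4 OR g7 = True OR False = True
g13 = in4 NAND g8 = True NAND True = False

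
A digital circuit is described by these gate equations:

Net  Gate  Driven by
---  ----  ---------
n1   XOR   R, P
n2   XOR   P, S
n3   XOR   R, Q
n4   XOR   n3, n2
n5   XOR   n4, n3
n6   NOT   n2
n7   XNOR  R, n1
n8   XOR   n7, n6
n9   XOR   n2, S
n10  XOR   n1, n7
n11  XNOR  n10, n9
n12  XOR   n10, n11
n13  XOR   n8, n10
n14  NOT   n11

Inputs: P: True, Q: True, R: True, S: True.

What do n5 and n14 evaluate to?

n1 = R XOR P = True XOR True = False
n2 = P XOR S = True XOR True = False
n3 = R XOR Q = True XOR True = False
n4 = n3 XOR n2 = False XOR False = False
n5 = n4 XOR n3 = False XOR False = False
n7 = R XNOR n1 = True XNOR False = False
n9 = n2 XOR S = False XOR True = True
n10 = n1 XOR n7 = False XOR False = False
n11 = n10 XNOR n9 = False XNOR True = False
n14 = NOT n11 = NOT False = True

n5 = False, n14 = True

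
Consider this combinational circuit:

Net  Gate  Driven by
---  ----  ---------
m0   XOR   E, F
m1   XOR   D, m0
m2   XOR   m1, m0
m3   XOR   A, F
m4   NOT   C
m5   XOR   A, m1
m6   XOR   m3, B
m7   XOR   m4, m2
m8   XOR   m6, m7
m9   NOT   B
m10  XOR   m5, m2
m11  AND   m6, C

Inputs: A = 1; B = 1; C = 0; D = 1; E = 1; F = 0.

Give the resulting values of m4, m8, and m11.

m0 = E XOR F = 1 XOR 0 = 1
m1 = D XOR m0 = 1 XOR 1 = 0
m2 = m1 XOR m0 = 0 XOR 1 = 1
m3 = A XOR F = 1 XOR 0 = 1
m4 = NOT C = NOT 0 = 1
m6 = m3 XOR B = 1 XOR 1 = 0
m7 = m4 XOR m2 = 1 XOR 1 = 0
m8 = m6 XOR m7 = 0 XOR 0 = 0
m11 = m6 AND C = 0 AND 0 = 0

m4 = 1, m8 = 0, m11 = 0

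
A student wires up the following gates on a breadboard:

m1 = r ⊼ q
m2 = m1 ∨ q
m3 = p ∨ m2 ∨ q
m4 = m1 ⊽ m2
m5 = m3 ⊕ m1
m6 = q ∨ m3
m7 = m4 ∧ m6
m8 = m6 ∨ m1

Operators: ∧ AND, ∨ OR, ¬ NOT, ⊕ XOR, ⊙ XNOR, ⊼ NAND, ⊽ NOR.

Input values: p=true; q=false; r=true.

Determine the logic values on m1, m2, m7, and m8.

m1 = true, m2 = true, m7 = false, m8 = true

m1 = r NAND q = true NAND false = true
m2 = m1 OR q = true OR false = true
m3 = p OR m2 OR q = true OR true OR false = true
m4 = m1 NOR m2 = true NOR true = false
m6 = q OR m3 = false OR true = true
m7 = m4 AND m6 = false AND true = false
m8 = m6 OR m1 = true OR true = true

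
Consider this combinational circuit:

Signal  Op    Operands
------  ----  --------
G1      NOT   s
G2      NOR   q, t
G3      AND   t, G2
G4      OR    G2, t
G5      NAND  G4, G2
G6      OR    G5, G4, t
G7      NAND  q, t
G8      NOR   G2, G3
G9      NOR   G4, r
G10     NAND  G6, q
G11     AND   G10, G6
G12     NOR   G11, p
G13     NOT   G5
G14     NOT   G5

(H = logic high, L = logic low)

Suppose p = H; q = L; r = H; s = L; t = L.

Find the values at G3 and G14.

G2 = q NOR t = L NOR L = H
G3 = t AND G2 = L AND H = L
G4 = G2 OR t = H OR L = H
G5 = G4 NAND G2 = H NAND H = L
G14 = NOT G5 = NOT L = H

G3 = L  G14 = H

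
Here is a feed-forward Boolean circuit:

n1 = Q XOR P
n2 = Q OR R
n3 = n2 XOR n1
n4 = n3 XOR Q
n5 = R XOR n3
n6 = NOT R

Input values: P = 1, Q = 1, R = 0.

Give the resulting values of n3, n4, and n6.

n1 = Q XOR P = 1 XOR 1 = 0
n2 = Q OR R = 1 OR 0 = 1
n3 = n2 XOR n1 = 1 XOR 0 = 1
n4 = n3 XOR Q = 1 XOR 1 = 0
n6 = NOT R = NOT 0 = 1

n3 = 1, n4 = 0, n6 = 1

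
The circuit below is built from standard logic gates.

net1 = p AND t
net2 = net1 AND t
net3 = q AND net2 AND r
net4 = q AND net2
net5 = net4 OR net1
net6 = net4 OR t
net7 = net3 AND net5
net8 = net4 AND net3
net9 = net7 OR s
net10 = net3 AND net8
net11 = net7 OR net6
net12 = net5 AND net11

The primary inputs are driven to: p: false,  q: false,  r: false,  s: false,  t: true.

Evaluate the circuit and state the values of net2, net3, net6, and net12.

net1 = p AND t = false AND true = false
net2 = net1 AND t = false AND true = false
net3 = q AND net2 AND r = false AND false AND false = false
net4 = q AND net2 = false AND false = false
net5 = net4 OR net1 = false OR false = false
net6 = net4 OR t = false OR true = true
net7 = net3 AND net5 = false AND false = false
net11 = net7 OR net6 = false OR true = true
net12 = net5 AND net11 = false AND true = false

net2 = false; net3 = false; net6 = true; net12 = false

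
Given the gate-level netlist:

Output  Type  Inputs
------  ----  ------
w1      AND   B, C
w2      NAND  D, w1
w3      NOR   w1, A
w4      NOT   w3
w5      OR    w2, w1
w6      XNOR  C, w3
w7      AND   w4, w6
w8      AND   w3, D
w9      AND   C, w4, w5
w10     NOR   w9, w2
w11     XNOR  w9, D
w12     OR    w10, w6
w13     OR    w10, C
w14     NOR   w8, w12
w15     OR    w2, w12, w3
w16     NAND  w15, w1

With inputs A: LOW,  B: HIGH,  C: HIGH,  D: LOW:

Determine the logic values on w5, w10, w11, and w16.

w5 = HIGH  w10 = LOW  w11 = LOW  w16 = LOW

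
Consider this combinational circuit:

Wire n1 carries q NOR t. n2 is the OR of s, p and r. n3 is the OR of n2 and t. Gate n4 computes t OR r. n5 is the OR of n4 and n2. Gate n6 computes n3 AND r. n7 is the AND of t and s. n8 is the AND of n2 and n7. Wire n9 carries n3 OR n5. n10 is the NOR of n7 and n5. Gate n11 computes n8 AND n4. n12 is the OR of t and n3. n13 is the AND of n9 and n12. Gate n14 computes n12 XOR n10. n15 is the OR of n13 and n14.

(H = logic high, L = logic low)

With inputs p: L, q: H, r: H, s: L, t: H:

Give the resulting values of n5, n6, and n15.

n5 = H  n6 = H  n15 = H

n2 = s OR p OR r = L OR L OR H = H
n3 = n2 OR t = H OR H = H
n4 = t OR r = H OR H = H
n5 = n4 OR n2 = H OR H = H
n6 = n3 AND r = H AND H = H
n7 = t AND s = H AND L = L
n9 = n3 OR n5 = H OR H = H
n10 = n7 NOR n5 = L NOR H = L
n12 = t OR n3 = H OR H = H
n13 = n9 AND n12 = H AND H = H
n14 = n12 XOR n10 = H XOR L = H
n15 = n13 OR n14 = H OR H = H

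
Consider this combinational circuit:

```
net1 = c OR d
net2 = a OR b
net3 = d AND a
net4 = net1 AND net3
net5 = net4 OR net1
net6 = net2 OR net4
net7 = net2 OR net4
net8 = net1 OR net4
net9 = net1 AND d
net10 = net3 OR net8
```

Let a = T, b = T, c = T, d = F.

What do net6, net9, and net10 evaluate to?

net6 = T, net9 = F, net10 = T

net1 = c OR d = T OR F = T
net2 = a OR b = T OR T = T
net3 = d AND a = F AND T = F
net4 = net1 AND net3 = T AND F = F
net6 = net2 OR net4 = T OR F = T
net8 = net1 OR net4 = T OR F = T
net9 = net1 AND d = T AND F = F
net10 = net3 OR net8 = F OR T = T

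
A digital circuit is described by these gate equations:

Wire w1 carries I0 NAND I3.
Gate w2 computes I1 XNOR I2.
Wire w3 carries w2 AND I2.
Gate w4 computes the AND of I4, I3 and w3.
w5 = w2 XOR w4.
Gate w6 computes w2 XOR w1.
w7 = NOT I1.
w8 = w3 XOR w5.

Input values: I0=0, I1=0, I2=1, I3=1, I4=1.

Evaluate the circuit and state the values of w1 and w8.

w1 = I0 NAND I3 = 0 NAND 1 = 1
w2 = I1 XNOR I2 = 0 XNOR 1 = 0
w3 = w2 AND I2 = 0 AND 1 = 0
w4 = I4 AND I3 AND w3 = 1 AND 1 AND 0 = 0
w5 = w2 XOR w4 = 0 XOR 0 = 0
w8 = w3 XOR w5 = 0 XOR 0 = 0

w1 = 1, w8 = 0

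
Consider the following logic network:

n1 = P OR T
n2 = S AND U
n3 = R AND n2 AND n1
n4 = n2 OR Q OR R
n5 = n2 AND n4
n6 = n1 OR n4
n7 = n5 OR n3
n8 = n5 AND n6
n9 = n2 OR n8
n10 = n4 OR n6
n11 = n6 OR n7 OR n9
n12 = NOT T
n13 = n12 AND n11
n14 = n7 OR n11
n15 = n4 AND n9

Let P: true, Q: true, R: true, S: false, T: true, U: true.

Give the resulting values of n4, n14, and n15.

n4 = true, n14 = true, n15 = false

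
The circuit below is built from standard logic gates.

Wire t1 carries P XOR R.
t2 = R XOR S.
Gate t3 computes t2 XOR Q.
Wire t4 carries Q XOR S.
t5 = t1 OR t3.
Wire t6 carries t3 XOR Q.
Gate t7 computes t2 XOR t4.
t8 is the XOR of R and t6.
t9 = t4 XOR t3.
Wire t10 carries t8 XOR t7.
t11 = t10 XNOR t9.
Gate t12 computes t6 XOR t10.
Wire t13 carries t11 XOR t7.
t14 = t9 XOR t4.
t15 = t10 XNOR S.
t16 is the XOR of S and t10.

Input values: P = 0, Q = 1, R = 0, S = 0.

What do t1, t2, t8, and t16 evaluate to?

t1 = 0; t2 = 0; t8 = 0; t16 = 1

t1 = P XOR R = 0 XOR 0 = 0
t2 = R XOR S = 0 XOR 0 = 0
t3 = t2 XOR Q = 0 XOR 1 = 1
t4 = Q XOR S = 1 XOR 0 = 1
t6 = t3 XOR Q = 1 XOR 1 = 0
t7 = t2 XOR t4 = 0 XOR 1 = 1
t8 = R XOR t6 = 0 XOR 0 = 0
t10 = t8 XOR t7 = 0 XOR 1 = 1
t16 = S XOR t10 = 0 XOR 1 = 1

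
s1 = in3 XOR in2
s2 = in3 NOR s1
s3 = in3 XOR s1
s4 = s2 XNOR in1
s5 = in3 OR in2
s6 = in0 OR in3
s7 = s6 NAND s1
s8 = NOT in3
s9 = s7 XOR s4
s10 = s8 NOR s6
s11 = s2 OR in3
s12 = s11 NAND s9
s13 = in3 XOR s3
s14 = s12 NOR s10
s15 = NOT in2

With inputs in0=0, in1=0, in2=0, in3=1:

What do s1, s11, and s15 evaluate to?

s1 = 1, s11 = 1, s15 = 1

s1 = in3 XOR in2 = 1 XOR 0 = 1
s2 = in3 NOR s1 = 1 NOR 1 = 0
s11 = s2 OR in3 = 0 OR 1 = 1
s15 = NOT in2 = NOT 0 = 1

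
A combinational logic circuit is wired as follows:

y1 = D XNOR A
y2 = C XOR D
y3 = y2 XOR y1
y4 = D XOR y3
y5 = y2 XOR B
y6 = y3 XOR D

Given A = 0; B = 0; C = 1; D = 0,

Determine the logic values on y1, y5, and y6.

y1 = D XNOR A = 0 XNOR 0 = 1
y2 = C XOR D = 1 XOR 0 = 1
y3 = y2 XOR y1 = 1 XOR 1 = 0
y5 = y2 XOR B = 1 XOR 0 = 1
y6 = y3 XOR D = 0 XOR 0 = 0

y1 = 1, y5 = 1, y6 = 0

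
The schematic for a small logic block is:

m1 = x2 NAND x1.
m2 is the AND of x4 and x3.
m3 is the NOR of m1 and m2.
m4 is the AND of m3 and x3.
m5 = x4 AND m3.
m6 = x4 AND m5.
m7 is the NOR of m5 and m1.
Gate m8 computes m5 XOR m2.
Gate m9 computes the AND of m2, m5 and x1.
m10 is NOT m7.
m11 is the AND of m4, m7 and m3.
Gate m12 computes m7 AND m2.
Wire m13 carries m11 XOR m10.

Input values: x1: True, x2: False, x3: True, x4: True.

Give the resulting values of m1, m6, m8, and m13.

m1 = True  m6 = False  m8 = True  m13 = True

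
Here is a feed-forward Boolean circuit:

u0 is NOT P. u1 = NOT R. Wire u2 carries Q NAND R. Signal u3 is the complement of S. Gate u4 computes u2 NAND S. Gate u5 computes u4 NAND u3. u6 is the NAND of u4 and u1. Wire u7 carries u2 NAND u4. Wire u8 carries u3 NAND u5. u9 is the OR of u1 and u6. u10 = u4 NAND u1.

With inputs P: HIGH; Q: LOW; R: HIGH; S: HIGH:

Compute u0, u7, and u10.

u0 = NOT P = NOT HIGH = LOW
u1 = NOT R = NOT HIGH = LOW
u2 = Q NAND R = LOW NAND HIGH = HIGH
u4 = u2 NAND S = HIGH NAND HIGH = LOW
u7 = u2 NAND u4 = HIGH NAND LOW = HIGH
u10 = u4 NAND u1 = LOW NAND LOW = HIGH

u0 = LOW, u7 = HIGH, u10 = HIGH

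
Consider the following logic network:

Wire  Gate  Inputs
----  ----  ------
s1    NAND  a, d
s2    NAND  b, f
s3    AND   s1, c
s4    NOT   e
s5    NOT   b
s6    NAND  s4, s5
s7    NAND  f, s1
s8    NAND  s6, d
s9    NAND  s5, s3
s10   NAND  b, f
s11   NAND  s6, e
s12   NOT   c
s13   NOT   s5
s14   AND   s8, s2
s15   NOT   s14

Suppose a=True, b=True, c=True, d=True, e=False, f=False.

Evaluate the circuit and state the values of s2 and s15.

s2 = True; s15 = True

s2 = b NAND f = True NAND False = True
s4 = NOT e = NOT False = True
s5 = NOT b = NOT True = False
s6 = s4 NAND s5 = True NAND False = True
s8 = s6 NAND d = True NAND True = False
s14 = s8 AND s2 = False AND True = False
s15 = NOT s14 = NOT False = True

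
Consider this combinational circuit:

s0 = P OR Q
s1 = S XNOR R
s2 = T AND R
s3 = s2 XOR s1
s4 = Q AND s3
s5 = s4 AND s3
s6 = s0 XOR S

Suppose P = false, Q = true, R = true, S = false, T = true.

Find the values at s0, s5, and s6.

s0 = true  s5 = true  s6 = true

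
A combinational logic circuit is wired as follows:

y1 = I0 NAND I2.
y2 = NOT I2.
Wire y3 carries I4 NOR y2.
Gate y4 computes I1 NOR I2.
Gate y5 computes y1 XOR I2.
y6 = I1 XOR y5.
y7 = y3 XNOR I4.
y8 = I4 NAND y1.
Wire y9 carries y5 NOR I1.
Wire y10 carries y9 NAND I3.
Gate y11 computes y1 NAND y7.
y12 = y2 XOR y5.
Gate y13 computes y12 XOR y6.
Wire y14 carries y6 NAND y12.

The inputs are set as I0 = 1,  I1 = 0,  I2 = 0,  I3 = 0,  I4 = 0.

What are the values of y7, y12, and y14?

y7 = 1; y12 = 0; y14 = 1

y1 = I0 NAND I2 = 1 NAND 0 = 1
y2 = NOT I2 = NOT 0 = 1
y3 = I4 NOR y2 = 0 NOR 1 = 0
y5 = y1 XOR I2 = 1 XOR 0 = 1
y6 = I1 XOR y5 = 0 XOR 1 = 1
y7 = y3 XNOR I4 = 0 XNOR 0 = 1
y12 = y2 XOR y5 = 1 XOR 1 = 0
y14 = y6 NAND y12 = 1 NAND 0 = 1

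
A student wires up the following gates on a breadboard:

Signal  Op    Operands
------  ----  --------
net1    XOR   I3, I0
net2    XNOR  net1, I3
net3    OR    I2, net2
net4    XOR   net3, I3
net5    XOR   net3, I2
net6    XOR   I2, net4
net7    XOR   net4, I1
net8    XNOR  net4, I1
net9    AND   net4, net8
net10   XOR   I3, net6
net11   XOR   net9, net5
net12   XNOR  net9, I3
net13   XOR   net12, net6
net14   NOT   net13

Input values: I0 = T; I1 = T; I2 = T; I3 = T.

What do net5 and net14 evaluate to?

net5 = F  net14 = F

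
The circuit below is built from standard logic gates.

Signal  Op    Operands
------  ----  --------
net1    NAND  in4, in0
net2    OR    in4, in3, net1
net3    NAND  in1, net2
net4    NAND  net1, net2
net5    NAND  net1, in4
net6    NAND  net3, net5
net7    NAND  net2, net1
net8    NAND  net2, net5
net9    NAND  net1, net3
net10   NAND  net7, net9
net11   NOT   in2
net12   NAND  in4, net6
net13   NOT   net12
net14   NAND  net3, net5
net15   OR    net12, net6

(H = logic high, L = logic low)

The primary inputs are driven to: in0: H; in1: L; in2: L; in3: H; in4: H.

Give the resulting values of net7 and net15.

net1 = in4 NAND in0 = H NAND H = L
net2 = in4 OR in3 OR net1 = H OR H OR L = H
net3 = in1 NAND net2 = L NAND H = H
net5 = net1 NAND in4 = L NAND H = H
net6 = net3 NAND net5 = H NAND H = L
net7 = net2 NAND net1 = H NAND L = H
net12 = in4 NAND net6 = H NAND L = H
net15 = net12 OR net6 = H OR L = H

net7 = H, net15 = H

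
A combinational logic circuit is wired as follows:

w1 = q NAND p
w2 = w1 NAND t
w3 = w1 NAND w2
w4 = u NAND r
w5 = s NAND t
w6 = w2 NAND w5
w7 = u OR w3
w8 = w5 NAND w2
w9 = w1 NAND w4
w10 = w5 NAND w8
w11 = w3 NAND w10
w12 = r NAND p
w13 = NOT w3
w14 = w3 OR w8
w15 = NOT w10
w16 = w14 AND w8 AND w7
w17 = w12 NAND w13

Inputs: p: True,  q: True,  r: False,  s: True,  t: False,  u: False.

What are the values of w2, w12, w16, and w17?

w1 = q NAND p = True NAND True = False
w2 = w1 NAND t = False NAND False = True
w3 = w1 NAND w2 = False NAND True = True
w5 = s NAND t = True NAND False = True
w7 = u OR w3 = False OR True = True
w8 = w5 NAND w2 = True NAND True = False
w12 = r NAND p = False NAND True = True
w13 = NOT w3 = NOT True = False
w14 = w3 OR w8 = True OR False = True
w16 = w14 AND w8 AND w7 = True AND False AND True = False
w17 = w12 NAND w13 = True NAND False = True

w2 = True; w12 = True; w16 = False; w17 = True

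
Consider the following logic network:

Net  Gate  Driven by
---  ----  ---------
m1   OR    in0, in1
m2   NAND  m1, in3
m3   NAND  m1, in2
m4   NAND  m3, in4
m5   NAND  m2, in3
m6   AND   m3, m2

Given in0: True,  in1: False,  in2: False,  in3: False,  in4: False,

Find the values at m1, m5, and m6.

m1 = in0 OR in1 = True OR False = True
m2 = m1 NAND in3 = True NAND False = True
m3 = m1 NAND in2 = True NAND False = True
m5 = m2 NAND in3 = True NAND False = True
m6 = m3 AND m2 = True AND True = True

m1 = True  m5 = True  m6 = True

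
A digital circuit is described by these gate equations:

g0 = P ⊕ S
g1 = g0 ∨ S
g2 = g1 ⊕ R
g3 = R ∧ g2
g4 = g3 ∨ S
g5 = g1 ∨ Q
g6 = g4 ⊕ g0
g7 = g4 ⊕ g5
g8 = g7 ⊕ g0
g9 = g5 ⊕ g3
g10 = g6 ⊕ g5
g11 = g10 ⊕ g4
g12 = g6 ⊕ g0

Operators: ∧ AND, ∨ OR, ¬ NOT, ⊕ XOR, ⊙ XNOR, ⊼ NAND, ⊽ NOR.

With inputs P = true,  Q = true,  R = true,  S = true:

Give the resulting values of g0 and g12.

g0 = false, g12 = true

g0 = P XOR S = true XOR true = false
g1 = g0 OR S = false OR true = true
g2 = g1 XOR R = true XOR true = false
g3 = R AND g2 = true AND false = false
g4 = g3 OR S = false OR true = true
g6 = g4 XOR g0 = true XOR false = true
g12 = g6 XOR g0 = true XOR false = true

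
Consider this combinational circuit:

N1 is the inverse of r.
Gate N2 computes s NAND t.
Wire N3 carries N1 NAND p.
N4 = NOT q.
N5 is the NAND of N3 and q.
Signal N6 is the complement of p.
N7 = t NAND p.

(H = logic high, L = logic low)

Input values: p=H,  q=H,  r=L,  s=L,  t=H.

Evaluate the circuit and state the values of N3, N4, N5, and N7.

N1 = NOT r = NOT L = H
N3 = N1 NAND p = H NAND H = L
N4 = NOT q = NOT H = L
N5 = N3 NAND q = L NAND H = H
N7 = t NAND p = H NAND H = L

N3 = L, N4 = L, N5 = H, N7 = L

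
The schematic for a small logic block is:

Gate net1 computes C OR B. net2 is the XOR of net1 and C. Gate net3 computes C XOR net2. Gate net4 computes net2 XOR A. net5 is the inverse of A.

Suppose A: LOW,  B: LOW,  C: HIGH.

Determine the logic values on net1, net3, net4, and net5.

net1 = HIGH, net3 = HIGH, net4 = LOW, net5 = HIGH

net1 = C OR B = HIGH OR LOW = HIGH
net2 = net1 XOR C = HIGH XOR HIGH = LOW
net3 = C XOR net2 = HIGH XOR LOW = HIGH
net4 = net2 XOR A = LOW XOR LOW = LOW
net5 = NOT A = NOT LOW = HIGH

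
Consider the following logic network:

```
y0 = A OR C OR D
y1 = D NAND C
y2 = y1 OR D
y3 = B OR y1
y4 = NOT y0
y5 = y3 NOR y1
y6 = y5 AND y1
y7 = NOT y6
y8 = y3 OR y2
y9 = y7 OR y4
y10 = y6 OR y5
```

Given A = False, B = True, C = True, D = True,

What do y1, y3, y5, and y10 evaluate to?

y1 = False; y3 = True; y5 = False; y10 = False

y1 = D NAND C = True NAND True = False
y3 = B OR y1 = True OR False = True
y5 = y3 NOR y1 = True NOR False = False
y6 = y5 AND y1 = False AND False = False
y10 = y6 OR y5 = False OR False = False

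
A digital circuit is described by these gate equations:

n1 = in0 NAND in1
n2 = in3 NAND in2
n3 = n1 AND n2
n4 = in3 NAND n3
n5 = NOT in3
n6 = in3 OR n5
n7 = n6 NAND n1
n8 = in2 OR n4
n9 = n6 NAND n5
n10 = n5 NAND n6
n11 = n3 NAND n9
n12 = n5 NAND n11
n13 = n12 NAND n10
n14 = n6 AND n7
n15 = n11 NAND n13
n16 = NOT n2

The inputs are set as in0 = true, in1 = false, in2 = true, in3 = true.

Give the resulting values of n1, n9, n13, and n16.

n1 = true, n9 = true, n13 = false, n16 = true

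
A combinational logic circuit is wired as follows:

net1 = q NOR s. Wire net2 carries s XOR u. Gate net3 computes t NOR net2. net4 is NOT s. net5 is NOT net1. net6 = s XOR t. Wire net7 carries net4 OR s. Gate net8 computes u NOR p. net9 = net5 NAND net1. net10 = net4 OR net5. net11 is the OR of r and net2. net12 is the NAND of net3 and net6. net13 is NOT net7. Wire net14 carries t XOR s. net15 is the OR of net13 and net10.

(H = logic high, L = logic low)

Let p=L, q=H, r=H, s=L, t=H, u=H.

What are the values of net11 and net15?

net1 = q NOR s = H NOR L = L
net2 = s XOR u = L XOR H = H
net4 = NOT s = NOT L = H
net5 = NOT net1 = NOT L = H
net7 = net4 OR s = H OR L = H
net10 = net4 OR net5 = H OR H = H
net11 = r OR net2 = H OR H = H
net13 = NOT net7 = NOT H = L
net15 = net13 OR net10 = L OR H = H

net11 = H, net15 = H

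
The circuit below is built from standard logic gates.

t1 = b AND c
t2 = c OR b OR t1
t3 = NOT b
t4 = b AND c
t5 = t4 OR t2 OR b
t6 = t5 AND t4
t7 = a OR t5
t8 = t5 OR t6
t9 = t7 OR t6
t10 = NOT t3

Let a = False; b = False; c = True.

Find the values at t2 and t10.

t1 = b AND c = False AND True = False
t2 = c OR b OR t1 = True OR False OR False = True
t3 = NOT b = NOT False = True
t10 = NOT t3 = NOT True = False

t2 = True; t10 = False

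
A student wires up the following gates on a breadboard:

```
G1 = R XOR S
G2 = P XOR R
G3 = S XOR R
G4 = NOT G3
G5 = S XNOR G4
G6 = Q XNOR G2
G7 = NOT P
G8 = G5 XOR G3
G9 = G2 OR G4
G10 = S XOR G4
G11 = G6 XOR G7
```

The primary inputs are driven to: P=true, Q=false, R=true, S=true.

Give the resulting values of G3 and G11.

G3 = false, G11 = true

G2 = P XOR R = true XOR true = false
G3 = S XOR R = true XOR true = false
G6 = Q XNOR G2 = false XNOR false = true
G7 = NOT P = NOT true = false
G11 = G6 XOR G7 = true XOR false = true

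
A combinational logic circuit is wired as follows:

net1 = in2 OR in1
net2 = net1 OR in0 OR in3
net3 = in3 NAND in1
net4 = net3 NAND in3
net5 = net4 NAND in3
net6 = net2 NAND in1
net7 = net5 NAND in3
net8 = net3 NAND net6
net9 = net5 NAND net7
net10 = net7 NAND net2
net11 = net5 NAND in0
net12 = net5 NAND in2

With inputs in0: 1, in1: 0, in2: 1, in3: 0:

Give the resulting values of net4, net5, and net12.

net4 = 1, net5 = 1, net12 = 0

net3 = in3 NAND in1 = 0 NAND 0 = 1
net4 = net3 NAND in3 = 1 NAND 0 = 1
net5 = net4 NAND in3 = 1 NAND 0 = 1
net12 = net5 NAND in2 = 1 NAND 1 = 0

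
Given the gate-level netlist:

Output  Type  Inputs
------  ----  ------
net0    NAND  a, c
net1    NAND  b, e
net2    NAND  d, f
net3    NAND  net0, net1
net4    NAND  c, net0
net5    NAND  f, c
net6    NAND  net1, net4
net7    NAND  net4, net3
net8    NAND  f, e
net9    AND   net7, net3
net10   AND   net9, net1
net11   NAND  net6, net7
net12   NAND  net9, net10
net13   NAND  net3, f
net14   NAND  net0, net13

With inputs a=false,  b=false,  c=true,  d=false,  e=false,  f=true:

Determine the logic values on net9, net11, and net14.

net9 = false, net11 = false, net14 = false

net0 = a NAND c = false NAND true = true
net1 = b NAND e = false NAND false = true
net3 = net0 NAND net1 = true NAND true = false
net4 = c NAND net0 = true NAND true = false
net6 = net1 NAND net4 = true NAND false = true
net7 = net4 NAND net3 = false NAND false = true
net9 = net7 AND net3 = true AND false = false
net11 = net6 NAND net7 = true NAND true = false
net13 = net3 NAND f = false NAND true = true
net14 = net0 NAND net13 = true NAND true = false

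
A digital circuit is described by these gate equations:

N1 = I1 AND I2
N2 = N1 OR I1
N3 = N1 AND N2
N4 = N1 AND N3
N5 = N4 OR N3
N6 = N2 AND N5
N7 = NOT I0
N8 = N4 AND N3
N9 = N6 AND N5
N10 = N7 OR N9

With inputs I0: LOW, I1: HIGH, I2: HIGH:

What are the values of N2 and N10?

N1 = I1 AND I2 = HIGH AND HIGH = HIGH
N2 = N1 OR I1 = HIGH OR HIGH = HIGH
N3 = N1 AND N2 = HIGH AND HIGH = HIGH
N4 = N1 AND N3 = HIGH AND HIGH = HIGH
N5 = N4 OR N3 = HIGH OR HIGH = HIGH
N6 = N2 AND N5 = HIGH AND HIGH = HIGH
N7 = NOT I0 = NOT LOW = HIGH
N9 = N6 AND N5 = HIGH AND HIGH = HIGH
N10 = N7 OR N9 = HIGH OR HIGH = HIGH

N2 = HIGH, N10 = HIGH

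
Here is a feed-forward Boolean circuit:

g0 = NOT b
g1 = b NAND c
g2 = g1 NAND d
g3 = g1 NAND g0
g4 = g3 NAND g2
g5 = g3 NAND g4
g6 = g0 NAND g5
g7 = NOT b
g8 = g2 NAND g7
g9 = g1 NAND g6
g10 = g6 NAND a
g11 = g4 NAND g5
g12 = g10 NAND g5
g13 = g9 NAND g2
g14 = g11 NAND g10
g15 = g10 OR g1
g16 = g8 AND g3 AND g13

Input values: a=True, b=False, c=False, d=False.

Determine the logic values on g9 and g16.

g9 = True, g16 = False

g0 = NOT b = NOT False = True
g1 = b NAND c = False NAND False = True
g2 = g1 NAND d = True NAND False = True
g3 = g1 NAND g0 = True NAND True = False
g4 = g3 NAND g2 = False NAND True = True
g5 = g3 NAND g4 = False NAND True = True
g6 = g0 NAND g5 = True NAND True = False
g7 = NOT b = NOT False = True
g8 = g2 NAND g7 = True NAND True = False
g9 = g1 NAND g6 = True NAND False = True
g13 = g9 NAND g2 = True NAND True = False
g16 = g8 AND g3 AND g13 = False AND False AND False = False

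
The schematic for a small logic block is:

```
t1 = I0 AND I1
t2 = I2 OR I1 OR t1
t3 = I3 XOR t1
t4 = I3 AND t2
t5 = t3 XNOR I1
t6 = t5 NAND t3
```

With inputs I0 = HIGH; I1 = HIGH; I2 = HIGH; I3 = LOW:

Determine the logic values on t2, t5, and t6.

t2 = HIGH; t5 = HIGH; t6 = LOW

t1 = I0 AND I1 = HIGH AND HIGH = HIGH
t2 = I2 OR I1 OR t1 = HIGH OR HIGH OR HIGH = HIGH
t3 = I3 XOR t1 = LOW XOR HIGH = HIGH
t5 = t3 XNOR I1 = HIGH XNOR HIGH = HIGH
t6 = t5 NAND t3 = HIGH NAND HIGH = LOW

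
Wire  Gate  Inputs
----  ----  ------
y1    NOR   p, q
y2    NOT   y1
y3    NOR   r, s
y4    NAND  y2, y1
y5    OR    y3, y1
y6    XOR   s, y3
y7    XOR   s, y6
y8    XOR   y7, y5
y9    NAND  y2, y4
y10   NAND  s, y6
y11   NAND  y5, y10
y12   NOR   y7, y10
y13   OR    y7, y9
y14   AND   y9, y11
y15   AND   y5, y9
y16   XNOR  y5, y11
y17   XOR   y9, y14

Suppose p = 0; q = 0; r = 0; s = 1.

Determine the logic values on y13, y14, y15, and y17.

y1 = p NOR q = 0 NOR 0 = 1
y2 = NOT y1 = NOT 1 = 0
y3 = r NOR s = 0 NOR 1 = 0
y4 = y2 NAND y1 = 0 NAND 1 = 1
y5 = y3 OR y1 = 0 OR 1 = 1
y6 = s XOR y3 = 1 XOR 0 = 1
y7 = s XOR y6 = 1 XOR 1 = 0
y9 = y2 NAND y4 = 0 NAND 1 = 1
y10 = s NAND y6 = 1 NAND 1 = 0
y11 = y5 NAND y10 = 1 NAND 0 = 1
y13 = y7 OR y9 = 0 OR 1 = 1
y14 = y9 AND y11 = 1 AND 1 = 1
y15 = y5 AND y9 = 1 AND 1 = 1
y17 = y9 XOR y14 = 1 XOR 1 = 0

y13 = 1  y14 = 1  y15 = 1  y17 = 0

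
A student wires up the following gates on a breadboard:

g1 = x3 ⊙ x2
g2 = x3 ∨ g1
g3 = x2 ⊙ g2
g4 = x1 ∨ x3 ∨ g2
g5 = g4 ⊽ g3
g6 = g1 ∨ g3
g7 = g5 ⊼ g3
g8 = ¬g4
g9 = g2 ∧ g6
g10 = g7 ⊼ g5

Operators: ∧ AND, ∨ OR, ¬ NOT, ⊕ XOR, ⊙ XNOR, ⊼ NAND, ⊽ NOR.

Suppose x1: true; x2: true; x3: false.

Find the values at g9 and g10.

g9 = false, g10 = true

g1 = x3 XNOR x2 = false XNOR true = false
g2 = x3 OR g1 = false OR false = false
g3 = x2 XNOR g2 = true XNOR false = false
g4 = x1 OR x3 OR g2 = true OR false OR false = true
g5 = g4 NOR g3 = true NOR false = false
g6 = g1 OR g3 = false OR false = false
g7 = g5 NAND g3 = false NAND false = true
g9 = g2 AND g6 = false AND false = false
g10 = g7 NAND g5 = true NAND false = true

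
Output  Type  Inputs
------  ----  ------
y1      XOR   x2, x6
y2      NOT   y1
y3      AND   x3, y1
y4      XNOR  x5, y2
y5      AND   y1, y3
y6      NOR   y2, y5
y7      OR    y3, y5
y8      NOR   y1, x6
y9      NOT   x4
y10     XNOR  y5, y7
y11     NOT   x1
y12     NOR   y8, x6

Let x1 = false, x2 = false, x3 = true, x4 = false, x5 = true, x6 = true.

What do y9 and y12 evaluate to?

y9 = true, y12 = false

y1 = x2 XOR x6 = false XOR true = true
y8 = y1 NOR x6 = true NOR true = false
y9 = NOT x4 = NOT false = true
y12 = y8 NOR x6 = false NOR true = false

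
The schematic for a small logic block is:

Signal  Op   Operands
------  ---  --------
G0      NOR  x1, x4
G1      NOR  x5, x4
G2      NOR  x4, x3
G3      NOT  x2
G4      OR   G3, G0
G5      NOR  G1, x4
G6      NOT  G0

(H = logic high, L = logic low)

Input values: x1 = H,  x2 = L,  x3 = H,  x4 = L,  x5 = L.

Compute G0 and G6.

G0 = L, G6 = H

G0 = x1 NOR x4 = H NOR L = L
G6 = NOT G0 = NOT L = H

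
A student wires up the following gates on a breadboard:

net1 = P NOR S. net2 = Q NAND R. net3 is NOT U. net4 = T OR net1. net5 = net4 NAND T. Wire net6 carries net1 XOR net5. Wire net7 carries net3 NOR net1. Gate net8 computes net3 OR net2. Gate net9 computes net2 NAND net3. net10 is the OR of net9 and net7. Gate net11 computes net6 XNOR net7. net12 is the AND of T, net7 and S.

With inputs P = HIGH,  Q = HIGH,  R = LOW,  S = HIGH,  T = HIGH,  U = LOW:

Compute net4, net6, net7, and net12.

net4 = HIGH  net6 = LOW  net7 = LOW  net12 = LOW

net1 = P NOR S = HIGH NOR HIGH = LOW
net3 = NOT U = NOT LOW = HIGH
net4 = T OR net1 = HIGH OR LOW = HIGH
net5 = net4 NAND T = HIGH NAND HIGH = LOW
net6 = net1 XOR net5 = LOW XOR LOW = LOW
net7 = net3 NOR net1 = HIGH NOR LOW = LOW
net12 = T AND net7 AND S = HIGH AND LOW AND HIGH = LOW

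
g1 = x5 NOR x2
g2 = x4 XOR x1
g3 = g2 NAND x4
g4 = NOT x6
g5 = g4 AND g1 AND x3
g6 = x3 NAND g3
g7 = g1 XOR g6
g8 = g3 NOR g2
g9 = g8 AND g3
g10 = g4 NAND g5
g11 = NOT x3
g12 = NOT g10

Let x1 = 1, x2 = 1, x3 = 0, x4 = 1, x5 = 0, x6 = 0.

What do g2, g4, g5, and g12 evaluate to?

g2 = 0; g4 = 1; g5 = 0; g12 = 0

g1 = x5 NOR x2 = 0 NOR 1 = 0
g2 = x4 XOR x1 = 1 XOR 1 = 0
g4 = NOT x6 = NOT 0 = 1
g5 = g4 AND g1 AND x3 = 1 AND 0 AND 0 = 0
g10 = g4 NAND g5 = 1 NAND 0 = 1
g12 = NOT g10 = NOT 1 = 0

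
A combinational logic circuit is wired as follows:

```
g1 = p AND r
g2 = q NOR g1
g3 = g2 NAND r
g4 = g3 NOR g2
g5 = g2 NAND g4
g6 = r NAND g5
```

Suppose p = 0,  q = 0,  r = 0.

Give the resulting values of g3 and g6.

g3 = 1, g6 = 1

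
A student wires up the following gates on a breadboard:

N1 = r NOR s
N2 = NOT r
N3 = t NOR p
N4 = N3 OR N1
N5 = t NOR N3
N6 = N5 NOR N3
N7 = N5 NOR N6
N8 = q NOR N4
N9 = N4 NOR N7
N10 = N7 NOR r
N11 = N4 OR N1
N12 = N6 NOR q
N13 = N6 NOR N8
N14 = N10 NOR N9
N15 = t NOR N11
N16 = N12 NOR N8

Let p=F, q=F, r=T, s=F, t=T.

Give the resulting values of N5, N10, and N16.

N5 = F  N10 = F  N16 = F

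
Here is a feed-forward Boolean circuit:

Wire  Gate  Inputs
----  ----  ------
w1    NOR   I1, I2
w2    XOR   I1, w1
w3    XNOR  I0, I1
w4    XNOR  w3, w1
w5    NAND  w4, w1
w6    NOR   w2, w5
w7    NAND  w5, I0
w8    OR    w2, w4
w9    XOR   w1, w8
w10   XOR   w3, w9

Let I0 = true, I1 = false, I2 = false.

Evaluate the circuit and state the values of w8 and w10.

w1 = I1 NOR I2 = false NOR false = true
w2 = I1 XOR w1 = false XOR true = true
w3 = I0 XNOR I1 = true XNOR false = false
w4 = w3 XNOR w1 = false XNOR true = false
w8 = w2 OR w4 = true OR false = true
w9 = w1 XOR w8 = true XOR true = false
w10 = w3 XOR w9 = false XOR false = false

w8 = true, w10 = false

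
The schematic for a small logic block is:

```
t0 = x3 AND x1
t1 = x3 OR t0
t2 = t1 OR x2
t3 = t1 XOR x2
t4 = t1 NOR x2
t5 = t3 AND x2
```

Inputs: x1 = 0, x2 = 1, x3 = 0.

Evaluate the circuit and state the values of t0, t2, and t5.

t0 = x3 AND x1 = 0 AND 0 = 0
t1 = x3 OR t0 = 0 OR 0 = 0
t2 = t1 OR x2 = 0 OR 1 = 1
t3 = t1 XOR x2 = 0 XOR 1 = 1
t5 = t3 AND x2 = 1 AND 1 = 1

t0 = 0, t2 = 1, t5 = 1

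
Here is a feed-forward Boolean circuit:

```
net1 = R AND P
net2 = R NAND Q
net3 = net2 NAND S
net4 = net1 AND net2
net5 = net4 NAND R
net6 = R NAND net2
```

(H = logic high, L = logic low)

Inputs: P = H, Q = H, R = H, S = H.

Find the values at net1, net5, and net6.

net1 = H, net5 = H, net6 = H

net1 = R AND P = H AND H = H
net2 = R NAND Q = H NAND H = L
net4 = net1 AND net2 = H AND L = L
net5 = net4 NAND R = L NAND H = H
net6 = R NAND net2 = H NAND L = H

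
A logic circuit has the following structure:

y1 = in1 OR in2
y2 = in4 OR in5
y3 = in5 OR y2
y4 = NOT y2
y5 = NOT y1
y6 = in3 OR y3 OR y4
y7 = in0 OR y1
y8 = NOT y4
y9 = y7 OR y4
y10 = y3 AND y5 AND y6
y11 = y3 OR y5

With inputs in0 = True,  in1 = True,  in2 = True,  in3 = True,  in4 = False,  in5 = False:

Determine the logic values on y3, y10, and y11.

y1 = in1 OR in2 = True OR True = True
y2 = in4 OR in5 = False OR False = False
y3 = in5 OR y2 = False OR False = False
y4 = NOT y2 = NOT False = True
y5 = NOT y1 = NOT True = False
y6 = in3 OR y3 OR y4 = True OR False OR True = True
y10 = y3 AND y5 AND y6 = False AND False AND True = False
y11 = y3 OR y5 = False OR False = False

y3 = False, y10 = False, y11 = False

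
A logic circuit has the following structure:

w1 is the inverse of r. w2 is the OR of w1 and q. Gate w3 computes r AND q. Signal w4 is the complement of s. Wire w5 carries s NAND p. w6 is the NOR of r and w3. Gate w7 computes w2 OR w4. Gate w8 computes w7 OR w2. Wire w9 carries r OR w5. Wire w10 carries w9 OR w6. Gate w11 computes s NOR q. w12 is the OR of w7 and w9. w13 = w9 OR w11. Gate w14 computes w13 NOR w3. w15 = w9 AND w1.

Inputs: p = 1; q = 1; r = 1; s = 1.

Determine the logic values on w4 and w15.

w1 = NOT r = NOT 1 = 0
w4 = NOT s = NOT 1 = 0
w5 = s NAND p = 1 NAND 1 = 0
w9 = r OR w5 = 1 OR 0 = 1
w15 = w9 AND w1 = 1 AND 0 = 0

w4 = 0  w15 = 0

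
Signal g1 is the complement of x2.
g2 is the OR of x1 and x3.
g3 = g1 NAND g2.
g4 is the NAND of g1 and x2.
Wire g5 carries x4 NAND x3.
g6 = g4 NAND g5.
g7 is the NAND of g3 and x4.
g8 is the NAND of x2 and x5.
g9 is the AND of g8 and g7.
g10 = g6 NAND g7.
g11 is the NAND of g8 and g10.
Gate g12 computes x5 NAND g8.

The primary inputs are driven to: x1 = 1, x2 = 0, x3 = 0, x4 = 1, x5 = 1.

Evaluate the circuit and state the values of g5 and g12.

g5 = x4 NAND x3 = 1 NAND 0 = 1
g8 = x2 NAND x5 = 0 NAND 1 = 1
g12 = x5 NAND g8 = 1 NAND 1 = 0

g5 = 1, g12 = 0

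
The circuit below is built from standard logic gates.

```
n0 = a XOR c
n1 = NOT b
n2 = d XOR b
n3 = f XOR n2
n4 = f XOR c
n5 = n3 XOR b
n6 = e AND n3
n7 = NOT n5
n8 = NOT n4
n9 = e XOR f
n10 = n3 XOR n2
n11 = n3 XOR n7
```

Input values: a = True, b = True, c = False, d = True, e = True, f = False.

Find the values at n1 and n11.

n1 = False; n11 = False

n1 = NOT b = NOT True = False
n2 = d XOR b = True XOR True = False
n3 = f XOR n2 = False XOR False = False
n5 = n3 XOR b = False XOR True = True
n7 = NOT n5 = NOT True = False
n11 = n3 XOR n7 = False XOR False = False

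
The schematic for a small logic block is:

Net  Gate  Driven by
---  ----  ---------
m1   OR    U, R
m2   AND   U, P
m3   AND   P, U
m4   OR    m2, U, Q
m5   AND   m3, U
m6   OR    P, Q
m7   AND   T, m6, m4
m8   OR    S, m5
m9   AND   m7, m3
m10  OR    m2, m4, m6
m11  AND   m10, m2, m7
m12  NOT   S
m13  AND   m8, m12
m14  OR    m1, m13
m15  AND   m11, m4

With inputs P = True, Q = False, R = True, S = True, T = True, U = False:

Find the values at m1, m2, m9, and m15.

m1 = True  m2 = False  m9 = False  m15 = False

m1 = U OR R = False OR True = True
m2 = U AND P = False AND True = False
m3 = P AND U = True AND False = False
m4 = m2 OR U OR Q = False OR False OR False = False
m6 = P OR Q = True OR False = True
m7 = T AND m6 AND m4 = True AND True AND False = False
m9 = m7 AND m3 = False AND False = False
m10 = m2 OR m4 OR m6 = False OR False OR True = True
m11 = m10 AND m2 AND m7 = True AND False AND False = False
m15 = m11 AND m4 = False AND False = False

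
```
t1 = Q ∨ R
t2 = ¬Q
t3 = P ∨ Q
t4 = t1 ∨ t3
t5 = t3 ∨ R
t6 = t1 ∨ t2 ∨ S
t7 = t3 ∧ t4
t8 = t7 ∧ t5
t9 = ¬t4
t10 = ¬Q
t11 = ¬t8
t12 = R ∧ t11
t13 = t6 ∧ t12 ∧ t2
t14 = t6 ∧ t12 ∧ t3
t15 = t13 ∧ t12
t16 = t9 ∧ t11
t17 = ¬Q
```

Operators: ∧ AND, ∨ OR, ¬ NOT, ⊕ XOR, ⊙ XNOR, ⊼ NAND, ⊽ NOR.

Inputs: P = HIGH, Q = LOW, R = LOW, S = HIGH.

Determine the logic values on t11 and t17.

t11 = LOW  t17 = HIGH

t1 = Q OR R = LOW OR LOW = LOW
t3 = P OR Q = HIGH OR LOW = HIGH
t4 = t1 OR t3 = LOW OR HIGH = HIGH
t5 = t3 OR R = HIGH OR LOW = HIGH
t7 = t3 AND t4 = HIGH AND HIGH = HIGH
t8 = t7 AND t5 = HIGH AND HIGH = HIGH
t11 = NOT t8 = NOT HIGH = LOW
t17 = NOT Q = NOT LOW = HIGH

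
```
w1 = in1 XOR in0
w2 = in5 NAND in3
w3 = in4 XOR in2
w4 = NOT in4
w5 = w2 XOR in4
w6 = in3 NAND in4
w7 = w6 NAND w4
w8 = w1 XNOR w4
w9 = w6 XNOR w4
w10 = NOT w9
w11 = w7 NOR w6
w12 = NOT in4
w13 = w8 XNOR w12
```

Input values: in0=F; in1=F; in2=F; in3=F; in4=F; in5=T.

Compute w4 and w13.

w4 = T  w13 = F

w1 = in1 XOR in0 = F XOR F = F
w4 = NOT in4 = NOT F = T
w8 = w1 XNOR w4 = F XNOR T = F
w12 = NOT in4 = NOT F = T
w13 = w8 XNOR w12 = F XNOR T = F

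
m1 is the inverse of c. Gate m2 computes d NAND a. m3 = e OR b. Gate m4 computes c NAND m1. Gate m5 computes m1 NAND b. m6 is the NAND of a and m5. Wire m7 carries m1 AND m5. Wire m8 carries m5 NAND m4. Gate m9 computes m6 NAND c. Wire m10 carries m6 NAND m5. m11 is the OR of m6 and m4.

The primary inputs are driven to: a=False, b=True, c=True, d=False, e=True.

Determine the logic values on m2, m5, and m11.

m2 = True, m5 = True, m11 = True

m1 = NOT c = NOT True = False
m2 = d NAND a = False NAND False = True
m4 = c NAND m1 = True NAND False = True
m5 = m1 NAND b = False NAND True = True
m6 = a NAND m5 = False NAND True = True
m11 = m6 OR m4 = True OR True = True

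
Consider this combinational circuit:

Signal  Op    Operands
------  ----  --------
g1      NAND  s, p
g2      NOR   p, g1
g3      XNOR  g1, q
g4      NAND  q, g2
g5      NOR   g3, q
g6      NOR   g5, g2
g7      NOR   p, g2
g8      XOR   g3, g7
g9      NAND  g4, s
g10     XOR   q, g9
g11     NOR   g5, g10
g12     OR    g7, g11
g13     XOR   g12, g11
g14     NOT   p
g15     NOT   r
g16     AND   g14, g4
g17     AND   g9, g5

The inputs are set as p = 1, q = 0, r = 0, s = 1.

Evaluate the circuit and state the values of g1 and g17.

g1 = s NAND p = 1 NAND 1 = 0
g2 = p NOR g1 = 1 NOR 0 = 0
g3 = g1 XNOR q = 0 XNOR 0 = 1
g4 = q NAND g2 = 0 NAND 0 = 1
g5 = g3 NOR q = 1 NOR 0 = 0
g9 = g4 NAND s = 1 NAND 1 = 0
g17 = g9 AND g5 = 0 AND 0 = 0

g1 = 0  g17 = 0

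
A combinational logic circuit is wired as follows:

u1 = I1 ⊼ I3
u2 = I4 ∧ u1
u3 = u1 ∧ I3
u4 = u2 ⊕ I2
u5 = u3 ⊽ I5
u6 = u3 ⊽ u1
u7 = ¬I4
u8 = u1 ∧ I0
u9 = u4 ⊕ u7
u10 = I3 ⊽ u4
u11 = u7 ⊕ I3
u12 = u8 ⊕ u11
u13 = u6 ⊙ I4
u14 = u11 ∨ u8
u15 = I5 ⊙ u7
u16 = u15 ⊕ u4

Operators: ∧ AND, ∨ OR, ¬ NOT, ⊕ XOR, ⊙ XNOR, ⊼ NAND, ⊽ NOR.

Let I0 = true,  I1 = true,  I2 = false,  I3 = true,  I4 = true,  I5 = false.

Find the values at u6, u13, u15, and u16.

u6 = true; u13 = true; u15 = true; u16 = true

u1 = I1 NAND I3 = true NAND true = false
u2 = I4 AND u1 = true AND false = false
u3 = u1 AND I3 = false AND true = false
u4 = u2 XOR I2 = false XOR false = false
u6 = u3 NOR u1 = false NOR false = true
u7 = NOT I4 = NOT true = false
u13 = u6 XNOR I4 = true XNOR true = true
u15 = I5 XNOR u7 = false XNOR false = true
u16 = u15 XOR u4 = true XOR false = true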